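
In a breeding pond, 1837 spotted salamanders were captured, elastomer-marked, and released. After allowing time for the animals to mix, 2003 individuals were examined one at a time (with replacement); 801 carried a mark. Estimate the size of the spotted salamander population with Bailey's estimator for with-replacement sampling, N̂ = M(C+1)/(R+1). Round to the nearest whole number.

N̂ = 1837·(2003+1)/(801+1) = 1837·2004/802 = 3681348/802 ≈ 4590.2 → 4590

N ≈ 4590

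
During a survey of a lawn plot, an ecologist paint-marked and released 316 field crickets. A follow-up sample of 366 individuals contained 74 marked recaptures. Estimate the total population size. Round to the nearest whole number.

N = (316 × 366) / 74 = 115656 / 74 ≈ 1562.9 → 1563

N ≈ 1563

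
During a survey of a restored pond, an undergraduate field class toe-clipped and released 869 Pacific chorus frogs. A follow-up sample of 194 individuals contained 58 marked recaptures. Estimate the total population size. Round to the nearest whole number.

If marked individuals mix randomly, R/C ≈ M/N, giving N ≈ M·C/R.
N = (869 × 194) / 58 = 168586 / 58 ≈ 2906.7 → 2907

N ≈ 2907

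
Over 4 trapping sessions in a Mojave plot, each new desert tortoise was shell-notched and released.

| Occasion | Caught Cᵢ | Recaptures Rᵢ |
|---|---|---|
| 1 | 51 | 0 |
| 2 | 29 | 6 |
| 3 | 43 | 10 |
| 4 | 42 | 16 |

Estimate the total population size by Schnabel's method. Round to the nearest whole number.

N ≈ 286

Marked at large before each occasion: Mᵢ = Σⱼ<ᵢ (Cⱼ − Rⱼ) → M1=0, M2=51, M3=74, M4=107
Σ MᵢCᵢ = 0·51 + 51·29 + 74·43 + 107·42 = 0 + 1479 + 3182 + 4494 = 9155
Σ Rᵢ = 0 + 6 + 10 + 16 = 32
N̂ = 9155 / 32 ≈ 286.1 → 286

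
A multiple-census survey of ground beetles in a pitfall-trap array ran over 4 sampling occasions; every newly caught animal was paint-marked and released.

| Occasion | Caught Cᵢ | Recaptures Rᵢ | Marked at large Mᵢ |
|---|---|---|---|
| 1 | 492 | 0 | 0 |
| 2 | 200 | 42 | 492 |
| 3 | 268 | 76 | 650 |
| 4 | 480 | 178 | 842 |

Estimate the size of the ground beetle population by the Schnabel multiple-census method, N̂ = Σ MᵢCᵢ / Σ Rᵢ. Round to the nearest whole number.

N ≈ 2286

Σ MᵢCᵢ = 0·492 + 492·200 + 650·268 + 842·480 = 0 + 98400 + 174200 + 404160 = 676760
Σ Rᵢ = 0 + 42 + 76 + 178 = 296
N̂ = 676760 / 296 ≈ 2286.4 → 2286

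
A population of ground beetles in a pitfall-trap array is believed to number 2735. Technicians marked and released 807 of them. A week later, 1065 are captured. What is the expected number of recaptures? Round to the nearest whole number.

expected recaptures ≈ 314

Expected recaptures E[R] = M·C / N.
E[R] = 807 × 1065 / 2735 = 859455 / 2735 ≈ 314.2 → 314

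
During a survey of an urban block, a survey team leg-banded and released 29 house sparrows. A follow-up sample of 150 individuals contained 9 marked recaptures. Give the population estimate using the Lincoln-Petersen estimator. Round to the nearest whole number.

N ≈ 483

Lincoln-Petersen assumes M/N = R/C, so N = M·C / R.
N = (29 × 150) / 9 = 4350 / 9 ≈ 483.3 → 483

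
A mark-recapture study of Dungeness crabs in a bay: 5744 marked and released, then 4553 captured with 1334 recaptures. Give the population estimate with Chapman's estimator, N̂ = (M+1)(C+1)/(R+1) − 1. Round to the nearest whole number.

N ≈ 19,597

N̂ = (5744+1)(4553+1)/(1334+1) − 1 = 5745·4554/1335 − 1
= 26162730/1335 − 1 ≈ 19597.6 − 1 ≈ 19596.6 → 19597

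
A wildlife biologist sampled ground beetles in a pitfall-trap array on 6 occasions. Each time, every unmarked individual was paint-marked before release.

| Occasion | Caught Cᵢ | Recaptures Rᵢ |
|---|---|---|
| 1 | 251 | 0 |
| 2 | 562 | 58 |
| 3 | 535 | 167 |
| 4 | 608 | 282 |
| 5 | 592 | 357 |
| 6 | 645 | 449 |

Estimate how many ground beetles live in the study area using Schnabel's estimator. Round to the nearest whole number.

N ≈ 2416

Marked at large before each occasion: Mᵢ = Σⱼ<ᵢ (Cⱼ − Rⱼ) → M1=0, M2=251, M3=755, M4=1123, M5=1449, M6=1684
Σ MᵢCᵢ = 0·251 + 251·562 + 755·535 + 1123·608 + 1449·592 + 1684·645 = 0 + 141062 + 403925 + 682784 + 857808 + 1086180 = 3171759
Σ Rᵢ = 0 + 58 + 167 + 282 + 357 + 449 = 1313
N̂ = 3171759 / 1313 ≈ 2415.7 → 2416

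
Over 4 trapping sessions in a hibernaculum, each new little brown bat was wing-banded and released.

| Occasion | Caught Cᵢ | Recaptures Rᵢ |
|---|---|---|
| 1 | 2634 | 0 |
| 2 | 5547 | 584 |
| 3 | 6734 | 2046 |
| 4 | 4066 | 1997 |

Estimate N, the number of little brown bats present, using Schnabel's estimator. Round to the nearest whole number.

Marked at large before each occasion: Mᵢ = Σⱼ<ᵢ (Cⱼ − Rⱼ) → M1=0, M2=2634, M3=7597, M4=12285
Σ MᵢCᵢ = 0·2634 + 2634·5547 + 7597·6734 + 12285·4066 = 0 + 14610798 + 51158198 + 49950810 = 115719806
Σ Rᵢ = 0 + 584 + 2046 + 1997 = 4627
N̂ = 115719806 / 4627 ≈ 25009.7 → 25010

N ≈ 25,010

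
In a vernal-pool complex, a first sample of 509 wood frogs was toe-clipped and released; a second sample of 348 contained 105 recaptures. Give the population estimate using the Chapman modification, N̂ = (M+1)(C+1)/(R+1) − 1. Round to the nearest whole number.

N ≈ 1678

N̂ = (509+1)(348+1)/(105+1) − 1 = 510·349/106 − 1
= 177990/106 − 1 ≈ 1679.2 − 1 ≈ 1678.2 → 1678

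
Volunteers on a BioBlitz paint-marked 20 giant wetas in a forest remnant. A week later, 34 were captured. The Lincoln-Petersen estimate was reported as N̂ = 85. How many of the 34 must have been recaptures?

From N = M·C/R: R = M·C / N = 20·34 / 85 = 680 / 85 = 8.

R = 8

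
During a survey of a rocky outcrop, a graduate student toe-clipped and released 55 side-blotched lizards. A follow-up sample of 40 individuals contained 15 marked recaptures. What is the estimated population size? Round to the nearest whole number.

N ≈ 147

The marked fraction in the recapture sample should equal the marked fraction in the population: 15/40 = 55/N.
N = (55 × 40) / 15 = 2200 / 15 ≈ 146.7 → 147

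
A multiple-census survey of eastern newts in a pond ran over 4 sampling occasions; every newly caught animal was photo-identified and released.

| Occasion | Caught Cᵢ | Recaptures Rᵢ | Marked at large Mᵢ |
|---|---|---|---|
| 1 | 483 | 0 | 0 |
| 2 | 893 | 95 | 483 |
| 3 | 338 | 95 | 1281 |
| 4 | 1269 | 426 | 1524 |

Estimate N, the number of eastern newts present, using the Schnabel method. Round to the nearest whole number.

Σ MᵢCᵢ = 0·483 + 483·893 + 1281·338 + 1524·1269 = 0 + 431319 + 432978 + 1933956 = 2798253
Σ Rᵢ = 0 + 95 + 95 + 426 = 616
N̂ = 2798253 / 616 ≈ 4542.6 → 4543

N ≈ 4543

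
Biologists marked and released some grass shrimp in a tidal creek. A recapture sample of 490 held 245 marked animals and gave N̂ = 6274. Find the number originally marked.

From N = M·C/R: M = N·R / C = 6274·245 / 490 = 1537130 / 490 = 3137.

M = 3137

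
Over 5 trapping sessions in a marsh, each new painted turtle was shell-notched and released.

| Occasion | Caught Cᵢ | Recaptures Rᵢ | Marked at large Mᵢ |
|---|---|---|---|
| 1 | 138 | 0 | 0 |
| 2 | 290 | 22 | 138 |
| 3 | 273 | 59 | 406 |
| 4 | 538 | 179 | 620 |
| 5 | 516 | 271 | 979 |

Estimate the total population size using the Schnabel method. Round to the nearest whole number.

N ≈ 1864

Σ MᵢCᵢ = 0·138 + 138·290 + 406·273 + 620·538 + 979·516 = 0 + 40020 + 110838 + 333560 + 505164 = 989582
Σ Rᵢ = 0 + 22 + 59 + 179 + 271 = 531
N̂ = 989582 / 531 ≈ 1863.6 → 1864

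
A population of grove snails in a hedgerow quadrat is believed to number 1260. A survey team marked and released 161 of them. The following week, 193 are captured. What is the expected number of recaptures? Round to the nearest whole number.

Expected recaptures E[R] = M·C / N.
E[R] = 161 × 193 / 1260 = 31073 / 1260 ≈ 24.7 → 25

expected recaptures ≈ 25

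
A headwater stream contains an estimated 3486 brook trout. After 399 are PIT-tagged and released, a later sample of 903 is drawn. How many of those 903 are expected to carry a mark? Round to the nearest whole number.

Expected recaptures E[R] = M·C / N.
E[R] = 399 × 903 / 3486 = 360297 / 3486 ≈ 103.4 → 103

expected recaptures ≈ 103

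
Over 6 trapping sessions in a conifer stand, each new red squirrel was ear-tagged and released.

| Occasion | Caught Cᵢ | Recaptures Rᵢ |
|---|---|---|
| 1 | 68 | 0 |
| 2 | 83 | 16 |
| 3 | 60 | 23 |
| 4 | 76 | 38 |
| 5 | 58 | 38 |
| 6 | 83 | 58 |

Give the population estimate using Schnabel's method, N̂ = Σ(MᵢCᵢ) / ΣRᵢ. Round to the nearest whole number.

N ≈ 336

Marked at large before each occasion: Mᵢ = Σⱼ<ᵢ (Cⱼ − Rⱼ) → M1=0, M2=68, M3=135, M4=172, M5=210, M6=230
Σ MᵢCᵢ = 0·68 + 68·83 + 135·60 + 172·76 + 210·58 + 230·83 = 0 + 5644 + 8100 + 13072 + 12180 + 19090 = 58086
Σ Rᵢ = 0 + 16 + 23 + 38 + 38 + 58 = 173
N̂ = 58086 / 173 ≈ 335.8 → 336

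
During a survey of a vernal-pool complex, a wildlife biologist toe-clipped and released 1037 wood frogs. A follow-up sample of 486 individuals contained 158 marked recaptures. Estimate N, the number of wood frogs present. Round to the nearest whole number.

The marked fraction in the recapture sample should equal the marked fraction in the population: 158/486 = 1037/N.
N = (1037 × 486) / 158 = 503982 / 158 ≈ 3189.8 → 3190

N ≈ 3190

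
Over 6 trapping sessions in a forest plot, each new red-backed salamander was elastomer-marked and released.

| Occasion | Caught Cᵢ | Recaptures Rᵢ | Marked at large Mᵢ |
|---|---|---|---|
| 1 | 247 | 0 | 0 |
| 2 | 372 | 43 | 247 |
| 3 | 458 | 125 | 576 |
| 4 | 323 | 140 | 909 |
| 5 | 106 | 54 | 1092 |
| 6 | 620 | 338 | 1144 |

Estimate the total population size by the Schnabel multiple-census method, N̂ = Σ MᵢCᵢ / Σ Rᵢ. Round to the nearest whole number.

Σ MᵢCᵢ = 0·247 + 247·372 + 576·458 + 909·323 + 1092·106 + 1144·620 = 0 + 91884 + 263808 + 293607 + 115752 + 709280 = 1474331
Σ Rᵢ = 0 + 43 + 125 + 140 + 54 + 338 = 700
N̂ = 1474331 / 700 ≈ 2106.2 → 2106

N ≈ 2106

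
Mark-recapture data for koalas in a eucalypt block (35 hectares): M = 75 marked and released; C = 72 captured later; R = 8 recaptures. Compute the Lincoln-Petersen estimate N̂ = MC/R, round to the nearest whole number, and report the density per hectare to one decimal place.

density ≈ 19.3 koalas per hectare

N̂ = 75·72/8 = 5400/8 = 675
Density = N̂ / area = 675 / 35 ≈ 19.29 → 19.3 per hectare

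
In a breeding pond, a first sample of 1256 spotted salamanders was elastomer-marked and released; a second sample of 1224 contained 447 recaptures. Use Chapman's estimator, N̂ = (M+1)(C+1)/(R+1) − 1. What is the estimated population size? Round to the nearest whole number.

N̂ = (1256+1)(1224+1)/(447+1) − 1 = 1257·1225/448 − 1
= 1539825/448 − 1 ≈ 3437.1 − 1 ≈ 3436.1 → 3436

N ≈ 3436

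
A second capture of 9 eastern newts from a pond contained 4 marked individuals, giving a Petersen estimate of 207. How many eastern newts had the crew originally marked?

M = 92

From N = M·C/R: M = N·R / C = 207·4 / 9 = 828 / 9 = 92.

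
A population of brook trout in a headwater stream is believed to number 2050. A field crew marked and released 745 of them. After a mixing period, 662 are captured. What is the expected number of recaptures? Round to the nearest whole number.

Expected recaptures E[R] = M·C / N.
E[R] = 745 × 662 / 2050 = 493190 / 2050 ≈ 240.6 → 241

expected recaptures ≈ 241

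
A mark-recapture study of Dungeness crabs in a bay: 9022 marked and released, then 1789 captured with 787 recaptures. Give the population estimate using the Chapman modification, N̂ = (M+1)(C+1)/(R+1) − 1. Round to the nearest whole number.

N ≈ 20,495

N̂ = (9022+1)(1789+1)/(787+1) − 1 = 9023·1790/788 − 1
= 16151170/788 − 1 ≈ 20496.4 − 1 ≈ 20495.4 → 20495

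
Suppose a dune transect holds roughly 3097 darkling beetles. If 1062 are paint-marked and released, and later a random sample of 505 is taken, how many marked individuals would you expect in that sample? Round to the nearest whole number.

expected recaptures ≈ 173

Expected recaptures E[R] = M·C / N.
E[R] = 1062 × 505 / 3097 = 536310 / 3097 ≈ 173.2 → 173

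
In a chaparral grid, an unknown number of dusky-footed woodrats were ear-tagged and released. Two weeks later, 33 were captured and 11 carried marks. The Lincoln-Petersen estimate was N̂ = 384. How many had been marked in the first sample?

M = 128

From N = M·C/R: M = N·R / C = 384·11 / 33 = 4224 / 33 = 128.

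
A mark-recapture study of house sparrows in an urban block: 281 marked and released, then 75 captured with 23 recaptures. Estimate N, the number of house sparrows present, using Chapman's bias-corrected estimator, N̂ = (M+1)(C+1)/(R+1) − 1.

N = 892

N̂ = (281+1)(75+1)/(23+1) − 1 = 282·76/24 − 1
= 21432/24 − 1 = 893 − 1 = 892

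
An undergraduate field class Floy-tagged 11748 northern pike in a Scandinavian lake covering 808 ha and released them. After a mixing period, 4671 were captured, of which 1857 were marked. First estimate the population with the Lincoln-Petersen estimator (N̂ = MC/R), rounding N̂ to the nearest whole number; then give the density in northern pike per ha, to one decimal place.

N̂ = 11748·4671/1857 = 54874908/1857 ≈ 29550.3 → 29550
Density = N̂ / area = 29550 / 808 ≈ 36.57 → 36.6 per ha

density ≈ 36.6 northern pike per ha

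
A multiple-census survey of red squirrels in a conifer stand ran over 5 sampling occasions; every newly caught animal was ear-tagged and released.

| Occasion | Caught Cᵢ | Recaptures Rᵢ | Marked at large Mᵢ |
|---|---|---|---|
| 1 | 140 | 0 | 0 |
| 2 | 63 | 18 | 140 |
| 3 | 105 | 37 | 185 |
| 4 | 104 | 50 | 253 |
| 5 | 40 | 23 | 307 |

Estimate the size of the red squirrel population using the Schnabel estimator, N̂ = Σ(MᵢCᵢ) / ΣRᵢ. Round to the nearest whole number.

N ≈ 522

Σ MᵢCᵢ = 0·140 + 140·63 + 185·105 + 253·104 + 307·40 = 0 + 8820 + 19425 + 26312 + 12280 = 66837
Σ Rᵢ = 0 + 18 + 37 + 50 + 23 = 128
N̂ = 66837 / 128 ≈ 522.2 → 522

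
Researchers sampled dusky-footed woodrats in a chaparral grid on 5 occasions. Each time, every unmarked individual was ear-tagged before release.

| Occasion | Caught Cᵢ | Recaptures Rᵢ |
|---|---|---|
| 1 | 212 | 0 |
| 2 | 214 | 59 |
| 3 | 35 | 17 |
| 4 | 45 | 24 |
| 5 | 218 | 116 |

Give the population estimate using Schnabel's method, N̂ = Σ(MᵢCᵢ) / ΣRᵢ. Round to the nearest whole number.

N ≈ 759

Marked at large before each occasion: Mᵢ = Σⱼ<ᵢ (Cⱼ − Rⱼ) → M1=0, M2=212, M3=367, M4=385, M5=406
Σ MᵢCᵢ = 0·212 + 212·214 + 367·35 + 385·45 + 406·218 = 0 + 45368 + 12845 + 17325 + 88508 = 164046
Σ Rᵢ = 0 + 59 + 17 + 24 + 116 = 216
N̂ = 164046 / 216 ≈ 759.47 → 759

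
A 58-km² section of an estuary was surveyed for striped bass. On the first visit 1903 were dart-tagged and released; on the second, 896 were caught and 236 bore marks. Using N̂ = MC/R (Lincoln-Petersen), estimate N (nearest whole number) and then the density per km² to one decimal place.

density ≈ 124.6 striped bass per km²

N̂ = 1903·896/236 = 1705088/236 ≈ 7224.9 → 7225
Density = N̂ / area = 7225 / 58 ≈ 124.57 → 124.6 per km²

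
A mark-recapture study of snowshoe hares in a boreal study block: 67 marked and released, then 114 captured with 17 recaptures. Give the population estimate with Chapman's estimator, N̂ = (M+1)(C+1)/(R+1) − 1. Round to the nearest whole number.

N ≈ 433

N̂ = (67+1)(114+1)/(17+1) − 1 = 68·115/18 − 1
= 7820/18 − 1 ≈ 434.4 − 1 ≈ 433.4 → 433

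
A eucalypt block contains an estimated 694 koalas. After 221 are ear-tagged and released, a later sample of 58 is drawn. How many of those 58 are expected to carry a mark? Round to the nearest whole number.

Expected recaptures E[R] = M·C / N.
E[R] = 221 × 58 / 694 = 12818 / 694 ≈ 18.47 → 18

expected recaptures ≈ 18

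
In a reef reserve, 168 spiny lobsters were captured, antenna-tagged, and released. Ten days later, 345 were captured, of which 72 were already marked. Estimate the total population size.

N = (168 × 345) / 72 = 57960 / 72 = 805

N = 805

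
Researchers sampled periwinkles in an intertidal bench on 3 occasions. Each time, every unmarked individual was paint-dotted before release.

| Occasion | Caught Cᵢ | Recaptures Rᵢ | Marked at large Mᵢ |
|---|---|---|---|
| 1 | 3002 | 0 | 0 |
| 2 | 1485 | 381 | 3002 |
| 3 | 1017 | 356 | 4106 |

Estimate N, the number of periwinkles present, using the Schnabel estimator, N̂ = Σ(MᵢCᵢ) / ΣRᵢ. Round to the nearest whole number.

N ≈ 11,715

Σ MᵢCᵢ = 0·3002 + 3002·1485 + 4106·1017 = 0 + 4457970 + 4175802 = 8633772
Σ Rᵢ = 0 + 381 + 356 = 737
N̂ = 8633772 / 737 ≈ 11714.8 → 11715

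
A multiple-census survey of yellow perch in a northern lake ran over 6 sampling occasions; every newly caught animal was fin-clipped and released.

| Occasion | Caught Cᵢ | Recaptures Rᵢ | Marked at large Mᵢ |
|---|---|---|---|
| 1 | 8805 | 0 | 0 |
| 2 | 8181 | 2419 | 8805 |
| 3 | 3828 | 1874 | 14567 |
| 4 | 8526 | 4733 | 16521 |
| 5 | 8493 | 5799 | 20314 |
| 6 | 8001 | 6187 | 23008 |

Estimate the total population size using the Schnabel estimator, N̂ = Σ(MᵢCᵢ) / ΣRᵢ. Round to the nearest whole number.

N ≈ 29,758

Σ MᵢCᵢ = 0·8805 + 8805·8181 + 14567·3828 + 16521·8526 + 20314·8493 + 23008·8001 = 0 + 72033705 + 55762476 + 140858046 + 172526802 + 184087008 = 625268037
Σ Rᵢ = 0 + 2419 + 1874 + 4733 + 5799 + 6187 = 21012
N̂ = 625268037 / 21012 ≈ 29757.7 → 29758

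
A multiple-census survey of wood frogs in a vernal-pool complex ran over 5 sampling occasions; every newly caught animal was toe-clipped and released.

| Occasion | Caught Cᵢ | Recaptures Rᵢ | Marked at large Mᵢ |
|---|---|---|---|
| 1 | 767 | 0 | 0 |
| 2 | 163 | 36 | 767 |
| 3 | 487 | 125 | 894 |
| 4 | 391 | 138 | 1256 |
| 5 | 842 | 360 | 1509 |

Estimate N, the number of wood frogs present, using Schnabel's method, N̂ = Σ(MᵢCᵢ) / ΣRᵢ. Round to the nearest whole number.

Σ MᵢCᵢ = 0·767 + 767·163 + 894·487 + 1256·391 + 1509·842 = 0 + 125021 + 435378 + 491096 + 1270578 = 2322073
Σ Rᵢ = 0 + 36 + 125 + 138 + 360 = 659
N̂ = 2322073 / 659 ≈ 3523.6 → 3524

N ≈ 3524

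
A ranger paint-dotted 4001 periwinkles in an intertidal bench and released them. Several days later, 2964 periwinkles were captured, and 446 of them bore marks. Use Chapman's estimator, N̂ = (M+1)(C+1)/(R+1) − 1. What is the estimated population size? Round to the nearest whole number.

N ≈ 26,545

N̂ = (4001+1)(2964+1)/(446+1) − 1 = 4002·2965/447 − 1
= 11865930/447 − 1 ≈ 26545.7 − 1 ≈ 26544.7 → 26545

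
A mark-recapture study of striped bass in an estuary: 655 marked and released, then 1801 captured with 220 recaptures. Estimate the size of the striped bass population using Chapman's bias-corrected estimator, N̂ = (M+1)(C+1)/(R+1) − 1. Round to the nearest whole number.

N̂ = (655+1)(1801+1)/(220+1) − 1 = 656·1802/221 − 1
= 1182112/221 − 1 ≈ 5348.9 − 1 ≈ 5347.9 → 5348

N ≈ 5348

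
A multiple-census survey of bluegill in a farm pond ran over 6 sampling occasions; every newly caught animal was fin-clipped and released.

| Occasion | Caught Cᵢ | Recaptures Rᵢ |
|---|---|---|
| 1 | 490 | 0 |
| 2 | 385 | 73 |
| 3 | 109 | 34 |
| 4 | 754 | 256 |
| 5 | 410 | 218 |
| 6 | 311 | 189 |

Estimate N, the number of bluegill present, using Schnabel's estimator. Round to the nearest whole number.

Marked at large before each occasion: Mᵢ = Σⱼ<ᵢ (Cⱼ − Rⱼ) → M1=0, M2=490, M3=802, M4=877, M5=1375, M6=1567
Σ MᵢCᵢ = 0·490 + 490·385 + 802·109 + 877·754 + 1375·410 + 1567·311 = 0 + 188650 + 87418 + 661258 + 563750 + 487337 = 1988413
Σ Rᵢ = 0 + 73 + 34 + 256 + 218 + 189 = 770
N̂ = 1988413 / 770 ≈ 2582.4 → 2582

N ≈ 2582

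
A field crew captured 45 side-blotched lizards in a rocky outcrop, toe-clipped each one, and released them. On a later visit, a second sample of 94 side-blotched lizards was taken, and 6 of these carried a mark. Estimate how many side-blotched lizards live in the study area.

N = 705

If marked individuals mix randomly, R/C ≈ M/N, giving N ≈ M·C/R.
N = (45 × 94) / 6 = 4230 / 6 = 705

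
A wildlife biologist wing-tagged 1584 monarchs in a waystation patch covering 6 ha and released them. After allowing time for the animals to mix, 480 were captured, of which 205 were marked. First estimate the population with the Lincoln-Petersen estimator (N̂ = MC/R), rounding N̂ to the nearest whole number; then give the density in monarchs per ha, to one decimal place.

N̂ = 1584·480/205 = 760320/205 ≈ 3708.9 → 3709
Density = N̂ / area = 3709 / 6 ≈ 618.17 → 618.2 per ha

density ≈ 618.2 monarchs per ha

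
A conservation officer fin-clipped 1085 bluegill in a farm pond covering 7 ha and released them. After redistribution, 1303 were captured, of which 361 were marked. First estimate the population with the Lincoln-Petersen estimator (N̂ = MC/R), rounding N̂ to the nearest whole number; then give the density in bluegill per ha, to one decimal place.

N̂ = 1085·1303/361 = 1413755/361 ≈ 3916.2 → 3916
Density = N̂ / area = 3916 / 7 ≈ 559.43 → 559.4 per ha

density ≈ 559.4 bluegill per ha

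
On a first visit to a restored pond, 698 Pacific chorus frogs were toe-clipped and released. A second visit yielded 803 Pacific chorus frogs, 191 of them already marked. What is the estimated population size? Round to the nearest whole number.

If marked individuals mix randomly, R/C ≈ M/N, giving N ≈ M·C/R.
N = (698 × 803) / 191 = 560494 / 191 ≈ 2934.5 → 2935

N ≈ 2935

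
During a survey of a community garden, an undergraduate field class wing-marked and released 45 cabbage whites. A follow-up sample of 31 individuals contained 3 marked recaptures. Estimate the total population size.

N = 465

N = (45 × 31) / 3 = 1395 / 3 = 465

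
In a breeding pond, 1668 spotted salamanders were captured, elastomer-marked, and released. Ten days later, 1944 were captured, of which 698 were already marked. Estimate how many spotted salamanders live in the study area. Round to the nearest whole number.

Lincoln-Petersen assumes M/N = R/C, so N = M·C / R.
N = (1668 × 1944) / 698 = 3242592 / 698 ≈ 4645.5 → 4646

N ≈ 4646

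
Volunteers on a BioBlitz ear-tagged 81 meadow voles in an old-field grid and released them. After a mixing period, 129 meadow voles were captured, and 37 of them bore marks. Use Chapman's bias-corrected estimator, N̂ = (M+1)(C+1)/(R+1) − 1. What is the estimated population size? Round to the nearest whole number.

N̂ = (81+1)(129+1)/(37+1) − 1 = 82·130/38 − 1
= 10660/38 − 1 ≈ 280.5 − 1 ≈ 279.5 → 280

N ≈ 280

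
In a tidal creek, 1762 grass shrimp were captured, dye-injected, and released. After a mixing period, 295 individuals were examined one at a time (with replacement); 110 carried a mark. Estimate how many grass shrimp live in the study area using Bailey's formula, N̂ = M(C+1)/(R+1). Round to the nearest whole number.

N̂ = 1762·(295+1)/(110+1) = 1762·296/111 = 521552/111 ≈ 4698.7 → 4699

N ≈ 4699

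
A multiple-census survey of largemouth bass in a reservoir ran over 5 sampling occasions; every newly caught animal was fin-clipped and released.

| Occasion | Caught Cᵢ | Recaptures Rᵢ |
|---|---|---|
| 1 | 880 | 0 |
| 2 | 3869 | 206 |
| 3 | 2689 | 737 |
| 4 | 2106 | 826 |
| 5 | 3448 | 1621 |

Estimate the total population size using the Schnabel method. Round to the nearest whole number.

Marked at large before each occasion: Mᵢ = Σⱼ<ᵢ (Cⱼ − Rⱼ) → M1=0, M2=880, M3=4543, M4=6495, M5=7775
Σ MᵢCᵢ = 0·880 + 880·3869 + 4543·2689 + 6495·2106 + 7775·3448 = 0 + 3404720 + 12216127 + 13678470 + 26808200 = 56107517
Σ Rᵢ = 0 + 206 + 737 + 826 + 1621 = 3390
N̂ = 56107517 / 3390 ≈ 16550.9 → 16551

N ≈ 16,551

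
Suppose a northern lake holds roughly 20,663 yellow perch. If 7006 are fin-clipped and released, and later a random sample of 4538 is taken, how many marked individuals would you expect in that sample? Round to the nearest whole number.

Expected recaptures E[R] = M·C / N.
E[R] = 7006 × 4538 / 20663 = 31793228 / 20663 ≈ 1538.7 → 1539

expected recaptures ≈ 1539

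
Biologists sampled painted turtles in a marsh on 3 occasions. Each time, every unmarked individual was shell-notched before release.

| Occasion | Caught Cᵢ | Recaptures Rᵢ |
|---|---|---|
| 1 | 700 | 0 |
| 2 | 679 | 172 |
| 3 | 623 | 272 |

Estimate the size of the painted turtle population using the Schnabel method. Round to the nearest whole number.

Marked at large before each occasion: Mᵢ = Σⱼ<ᵢ (Cⱼ − Rⱼ) → M1=0, M2=700, M3=1207
Σ MᵢCᵢ = 0·700 + 700·679 + 1207·623 = 0 + 475300 + 751961 = 1227261
Σ Rᵢ = 0 + 172 + 272 = 444
N̂ = 1227261 / 444 ≈ 2764.1 → 2764

N ≈ 2764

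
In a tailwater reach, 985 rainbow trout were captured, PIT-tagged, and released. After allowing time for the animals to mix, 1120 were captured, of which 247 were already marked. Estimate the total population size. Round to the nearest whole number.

N ≈ 4466

N = (985 × 1120) / 247 = 1103200 / 247 ≈ 4466.4 → 4466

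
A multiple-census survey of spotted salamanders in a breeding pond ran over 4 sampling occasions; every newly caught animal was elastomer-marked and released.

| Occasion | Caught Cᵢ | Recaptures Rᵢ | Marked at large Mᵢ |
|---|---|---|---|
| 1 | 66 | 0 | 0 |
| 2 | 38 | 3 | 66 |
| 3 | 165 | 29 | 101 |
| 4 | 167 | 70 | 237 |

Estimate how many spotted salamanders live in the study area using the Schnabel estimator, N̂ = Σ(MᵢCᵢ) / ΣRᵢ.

Σ MᵢCᵢ = 0·66 + 66·38 + 101·165 + 237·167 = 0 + 2508 + 16665 + 39579 = 58752
Σ Rᵢ = 0 + 3 + 29 + 70 = 102
N̂ = 58752 / 102 = 576

N = 576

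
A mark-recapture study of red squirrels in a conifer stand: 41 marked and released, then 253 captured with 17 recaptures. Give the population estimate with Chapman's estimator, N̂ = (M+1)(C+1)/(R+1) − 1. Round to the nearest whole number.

N̂ = (41+1)(253+1)/(17+1) − 1 = 42·254/18 − 1
= 10668/18 − 1 ≈ 592.7 − 1 ≈ 591.7 → 592

N ≈ 592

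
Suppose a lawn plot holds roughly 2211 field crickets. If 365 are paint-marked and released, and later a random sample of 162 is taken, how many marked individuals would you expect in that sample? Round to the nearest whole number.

The marked fraction of the population is 365/2211, so in a sample of 162 expect C·(M/N) marked.
E[R] = 365 × 162 / 2211 = 59130 / 2211 ≈ 26.7 → 27

expected recaptures ≈ 27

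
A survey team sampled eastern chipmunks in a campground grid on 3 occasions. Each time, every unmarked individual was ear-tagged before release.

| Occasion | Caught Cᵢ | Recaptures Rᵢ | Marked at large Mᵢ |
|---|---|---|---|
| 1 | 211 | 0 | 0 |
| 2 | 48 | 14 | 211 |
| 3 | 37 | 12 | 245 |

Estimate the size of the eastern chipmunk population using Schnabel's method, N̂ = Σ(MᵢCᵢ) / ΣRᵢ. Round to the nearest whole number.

Σ MᵢCᵢ = 0·211 + 211·48 + 245·37 = 0 + 10128 + 9065 = 19193
Σ Rᵢ = 0 + 14 + 12 = 26
N̂ = 19193 / 26 ≈ 738.2 → 738

N ≈ 738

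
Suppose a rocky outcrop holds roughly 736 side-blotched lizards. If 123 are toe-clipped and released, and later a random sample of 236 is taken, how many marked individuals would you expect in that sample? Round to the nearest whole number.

The marked fraction of the population is 123/736, so in a sample of 236 expect C·(M/N) marked.
E[R] = 123 × 236 / 736 = 29028 / 736 ≈ 39.4 → 39

expected recaptures ≈ 39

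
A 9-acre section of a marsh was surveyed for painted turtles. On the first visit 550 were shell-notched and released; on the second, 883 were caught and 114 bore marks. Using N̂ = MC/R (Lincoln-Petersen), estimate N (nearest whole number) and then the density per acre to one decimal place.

density ≈ 473.3 painted turtles per acre

N̂ = 550·883/114 = 485650/114 ≈ 4260.1 → 4260
Density = N̂ / area = 4260 / 9 ≈ 473.33 → 473.3 per acre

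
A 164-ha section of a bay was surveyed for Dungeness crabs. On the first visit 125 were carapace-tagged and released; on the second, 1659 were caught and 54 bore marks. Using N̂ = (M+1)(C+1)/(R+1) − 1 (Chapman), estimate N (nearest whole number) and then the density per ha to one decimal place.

N̂ = 126·1660/55 − 1 = 209160/55 − 1 ≈ 3801.9 → 3802
Density = N̂ / area = 3802 / 164 ≈ 23.18 → 23.2 per ha

density ≈ 23.2 Dungeness crabs per ha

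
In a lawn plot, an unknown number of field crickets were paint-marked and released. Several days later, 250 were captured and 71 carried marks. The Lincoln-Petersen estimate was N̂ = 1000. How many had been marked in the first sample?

From N = M·C/R: M = N·R / C = 1000·71 / 250 = 71000 / 250 = 284.

M = 284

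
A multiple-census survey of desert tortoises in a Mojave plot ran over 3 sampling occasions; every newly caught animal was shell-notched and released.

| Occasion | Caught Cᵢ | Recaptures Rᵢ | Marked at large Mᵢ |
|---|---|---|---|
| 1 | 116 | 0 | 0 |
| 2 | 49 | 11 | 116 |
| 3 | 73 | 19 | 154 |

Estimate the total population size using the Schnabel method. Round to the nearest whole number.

Σ MᵢCᵢ = 0·116 + 116·49 + 154·73 = 0 + 5684 + 11242 = 16926
Σ Rᵢ = 0 + 11 + 19 = 30
N̂ = 16926 / 30 ≈ 564.2 → 564

N ≈ 564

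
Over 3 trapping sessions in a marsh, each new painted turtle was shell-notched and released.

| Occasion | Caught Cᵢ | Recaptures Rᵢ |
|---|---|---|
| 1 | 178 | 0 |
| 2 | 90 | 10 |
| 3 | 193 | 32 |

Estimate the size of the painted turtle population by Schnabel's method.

N = 1567

Marked at large before each occasion: Mᵢ = Σⱼ<ᵢ (Cⱼ − Rⱼ) → M1=0, M2=178, M3=258
Σ MᵢCᵢ = 0·178 + 178·90 + 258·193 = 0 + 16020 + 49794 = 65814
Σ Rᵢ = 0 + 10 + 32 = 42
N̂ = 65814 / 42 = 1567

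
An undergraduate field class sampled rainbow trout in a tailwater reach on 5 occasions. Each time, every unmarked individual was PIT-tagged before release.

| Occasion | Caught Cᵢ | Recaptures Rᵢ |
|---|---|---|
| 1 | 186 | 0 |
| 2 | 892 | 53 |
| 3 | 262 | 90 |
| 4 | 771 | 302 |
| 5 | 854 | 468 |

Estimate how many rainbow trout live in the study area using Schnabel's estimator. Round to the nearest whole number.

N ≈ 3045

Marked at large before each occasion: Mᵢ = Σⱼ<ᵢ (Cⱼ − Rⱼ) → M1=0, M2=186, M3=1025, M4=1197, M5=1666
Σ MᵢCᵢ = 0·186 + 186·892 + 1025·262 + 1197·771 + 1666·854 = 0 + 165912 + 268550 + 922887 + 1422764 = 2780113
Σ Rᵢ = 0 + 53 + 90 + 302 + 468 = 913
N̂ = 2780113 / 913 ≈ 3045.0 → 3045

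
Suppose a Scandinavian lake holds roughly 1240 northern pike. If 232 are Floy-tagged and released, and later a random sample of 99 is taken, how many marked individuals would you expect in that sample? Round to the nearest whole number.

Expected recaptures E[R] = M·C / N.
E[R] = 232 × 99 / 1240 = 22968 / 1240 ≈ 18.5 → 19

expected recaptures ≈ 19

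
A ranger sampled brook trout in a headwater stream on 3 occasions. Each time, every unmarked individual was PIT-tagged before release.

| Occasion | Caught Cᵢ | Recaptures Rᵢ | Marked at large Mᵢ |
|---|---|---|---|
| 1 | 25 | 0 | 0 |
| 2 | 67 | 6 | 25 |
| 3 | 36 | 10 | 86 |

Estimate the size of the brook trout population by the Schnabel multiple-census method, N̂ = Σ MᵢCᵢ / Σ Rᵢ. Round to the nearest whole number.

N ≈ 298

Σ MᵢCᵢ = 0·25 + 25·67 + 86·36 = 0 + 1675 + 3096 = 4771
Σ Rᵢ = 0 + 6 + 10 = 16
N̂ = 4771 / 16 ≈ 298.2 → 298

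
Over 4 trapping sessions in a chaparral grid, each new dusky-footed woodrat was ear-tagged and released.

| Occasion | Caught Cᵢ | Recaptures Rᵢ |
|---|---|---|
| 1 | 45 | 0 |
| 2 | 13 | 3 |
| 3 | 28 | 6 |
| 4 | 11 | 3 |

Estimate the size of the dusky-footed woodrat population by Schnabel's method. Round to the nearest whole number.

Marked at large before each occasion: Mᵢ = Σⱼ<ᵢ (Cⱼ − Rⱼ) → M1=0, M2=45, M3=55, M4=77
Σ MᵢCᵢ = 0·45 + 45·13 + 55·28 + 77·11 = 0 + 585 + 1540 + 847 = 2972
Σ Rᵢ = 0 + 3 + 6 + 3 = 12
N̂ = 2972 / 12 ≈ 247.7 → 248

N ≈ 248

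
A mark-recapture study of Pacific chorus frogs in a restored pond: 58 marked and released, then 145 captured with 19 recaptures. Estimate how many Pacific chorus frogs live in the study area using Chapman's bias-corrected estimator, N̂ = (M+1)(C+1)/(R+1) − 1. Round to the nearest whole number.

N̂ = (58+1)(145+1)/(19+1) − 1 = 59·146/20 − 1
= 8614/20 − 1 ≈ 430.7 − 1 ≈ 429.7 → 430

N ≈ 430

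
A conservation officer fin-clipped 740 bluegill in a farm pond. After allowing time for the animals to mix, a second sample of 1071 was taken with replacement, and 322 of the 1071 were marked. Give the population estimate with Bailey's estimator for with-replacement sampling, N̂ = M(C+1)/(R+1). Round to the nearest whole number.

N ≈ 2456

N̂ = 740·(1071+1)/(322+1) = 740·1072/323 = 793280/323 ≈ 2456.0 → 2456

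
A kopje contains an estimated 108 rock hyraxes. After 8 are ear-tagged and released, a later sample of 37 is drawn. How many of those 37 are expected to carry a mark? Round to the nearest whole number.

Expected recaptures E[R] = M·C / N.
E[R] = 8 × 37 / 108 = 296 / 108 ≈ 2.7 → 3

expected recaptures ≈ 3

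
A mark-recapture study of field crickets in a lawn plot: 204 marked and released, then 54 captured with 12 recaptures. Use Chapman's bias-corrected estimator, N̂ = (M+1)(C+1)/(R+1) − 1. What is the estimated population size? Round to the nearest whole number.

N ≈ 866

N̂ = (204+1)(54+1)/(12+1) − 1 = 205·55/13 − 1
= 11275/13 − 1 ≈ 867.3 − 1 ≈ 866.3 → 866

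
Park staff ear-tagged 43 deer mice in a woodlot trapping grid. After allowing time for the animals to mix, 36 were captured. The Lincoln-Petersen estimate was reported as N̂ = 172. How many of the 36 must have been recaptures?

From N = M·C/R: R = M·C / N = 43·36 / 172 = 1548 / 172 = 9.

R = 9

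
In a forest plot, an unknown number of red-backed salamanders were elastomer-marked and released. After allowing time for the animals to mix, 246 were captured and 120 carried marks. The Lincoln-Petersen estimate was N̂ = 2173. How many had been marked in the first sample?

From N = M·C/R: M = N·R / C = 2173·120 / 246 = 260760 / 246 = 1060.

M = 1060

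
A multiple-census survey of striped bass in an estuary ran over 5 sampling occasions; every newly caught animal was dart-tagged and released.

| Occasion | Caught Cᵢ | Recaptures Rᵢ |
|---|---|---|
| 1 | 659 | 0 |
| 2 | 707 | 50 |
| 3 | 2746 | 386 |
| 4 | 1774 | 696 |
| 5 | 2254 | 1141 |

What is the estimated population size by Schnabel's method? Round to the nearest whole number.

Marked at large before each occasion: Mᵢ = Σⱼ<ᵢ (Cⱼ − Rⱼ) → M1=0, M2=659, M3=1316, M4=3676, M5=4754
Σ MᵢCᵢ = 0·659 + 659·707 + 1316·2746 + 3676·1774 + 4754·2254 = 0 + 465913 + 3613736 + 6521224 + 10715516 = 21316389
Σ Rᵢ = 0 + 50 + 386 + 696 + 1141 = 2273
N̂ = 21316389 / 2273 ≈ 9378.1 → 9378

N ≈ 9378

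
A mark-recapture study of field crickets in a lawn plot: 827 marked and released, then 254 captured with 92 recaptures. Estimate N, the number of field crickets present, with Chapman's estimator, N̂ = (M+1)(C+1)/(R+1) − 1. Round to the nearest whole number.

N̂ = (827+1)(254+1)/(92+1) − 1 = 828·255/93 − 1
= 211140/93 − 1 ≈ 2270.3 − 1 ≈ 2269.3 → 2269

N ≈ 2269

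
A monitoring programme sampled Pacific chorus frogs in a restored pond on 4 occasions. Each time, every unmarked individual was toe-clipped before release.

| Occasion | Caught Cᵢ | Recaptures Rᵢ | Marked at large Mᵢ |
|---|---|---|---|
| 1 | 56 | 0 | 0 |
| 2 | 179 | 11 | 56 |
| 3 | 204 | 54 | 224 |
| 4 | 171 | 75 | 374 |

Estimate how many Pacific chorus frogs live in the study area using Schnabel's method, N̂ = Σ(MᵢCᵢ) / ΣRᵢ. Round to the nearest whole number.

N ≈ 855

Σ MᵢCᵢ = 0·56 + 56·179 + 224·204 + 374·171 = 0 + 10024 + 45696 + 63954 = 119674
Σ Rᵢ = 0 + 11 + 54 + 75 = 140
N̂ = 119674 / 140 ≈ 854.8 → 855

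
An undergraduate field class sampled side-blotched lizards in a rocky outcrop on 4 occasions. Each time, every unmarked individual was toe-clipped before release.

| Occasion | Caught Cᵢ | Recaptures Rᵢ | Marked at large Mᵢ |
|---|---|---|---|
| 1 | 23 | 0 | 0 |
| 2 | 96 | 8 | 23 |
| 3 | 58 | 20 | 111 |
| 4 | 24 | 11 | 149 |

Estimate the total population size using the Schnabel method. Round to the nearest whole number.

N ≈ 313

Σ MᵢCᵢ = 0·23 + 23·96 + 111·58 + 149·24 = 0 + 2208 + 6438 + 3576 = 12222
Σ Rᵢ = 0 + 8 + 20 + 11 = 39
N̂ = 12222 / 39 ≈ 313.4 → 313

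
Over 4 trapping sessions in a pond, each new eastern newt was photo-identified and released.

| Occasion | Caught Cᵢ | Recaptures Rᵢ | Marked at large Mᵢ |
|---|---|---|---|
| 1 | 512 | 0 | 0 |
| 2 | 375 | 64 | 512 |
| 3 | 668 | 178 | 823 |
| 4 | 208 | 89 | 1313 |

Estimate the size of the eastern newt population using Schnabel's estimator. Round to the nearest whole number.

N ≈ 3066

Σ MᵢCᵢ = 0·512 + 512·375 + 823·668 + 1313·208 = 0 + 192000 + 549764 + 273104 = 1014868
Σ Rᵢ = 0 + 64 + 178 + 89 = 331
N̂ = 1014868 / 331 ≈ 3066.1 → 3066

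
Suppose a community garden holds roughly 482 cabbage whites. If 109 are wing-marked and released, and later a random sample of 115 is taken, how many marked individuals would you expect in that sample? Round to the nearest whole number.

The marked fraction of the population is 109/482, so in a sample of 115 expect C·(M/N) marked.
E[R] = 109 × 115 / 482 = 12535 / 482 ≈ 26.0 → 26

expected recaptures ≈ 26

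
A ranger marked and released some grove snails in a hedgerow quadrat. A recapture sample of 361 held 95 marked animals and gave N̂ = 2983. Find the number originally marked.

M = 785

From N = M·C/R: M = N·R / C = 2983·95 / 361 = 283385 / 361 = 785.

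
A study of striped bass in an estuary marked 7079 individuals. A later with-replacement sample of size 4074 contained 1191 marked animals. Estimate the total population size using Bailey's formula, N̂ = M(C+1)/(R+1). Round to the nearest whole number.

N̂ = 7079·(4074+1)/(1191+1) = 7079·4075/1192 = 28846925/1192 ≈ 24200.4 → 24200

N ≈ 24,200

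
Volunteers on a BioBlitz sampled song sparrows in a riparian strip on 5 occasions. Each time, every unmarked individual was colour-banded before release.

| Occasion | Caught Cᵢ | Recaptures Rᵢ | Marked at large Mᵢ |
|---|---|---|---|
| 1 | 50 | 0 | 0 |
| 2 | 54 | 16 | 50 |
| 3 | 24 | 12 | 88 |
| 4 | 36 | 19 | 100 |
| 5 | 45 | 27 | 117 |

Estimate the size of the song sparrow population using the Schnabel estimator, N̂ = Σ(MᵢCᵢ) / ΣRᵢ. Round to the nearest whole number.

Σ MᵢCᵢ = 0·50 + 50·54 + 88·24 + 100·36 + 117·45 = 0 + 2700 + 2112 + 3600 + 5265 = 13677
Σ Rᵢ = 0 + 16 + 12 + 19 + 27 = 74
N̂ = 13677 / 74 ≈ 184.8 → 185

N ≈ 185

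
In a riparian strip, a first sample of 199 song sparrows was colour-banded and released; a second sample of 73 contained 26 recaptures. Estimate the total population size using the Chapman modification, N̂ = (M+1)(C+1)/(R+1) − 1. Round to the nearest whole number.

N̂ = (199+1)(73+1)/(26+1) − 1 = 200·74/27 − 1
= 14800/27 − 1 ≈ 548.1 − 1 ≈ 547.1 → 547

N ≈ 547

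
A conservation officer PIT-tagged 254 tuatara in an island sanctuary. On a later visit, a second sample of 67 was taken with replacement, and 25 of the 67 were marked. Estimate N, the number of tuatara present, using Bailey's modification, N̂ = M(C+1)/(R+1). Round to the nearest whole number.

N̂ = 254·(67+1)/(25+1) = 254·68/26 = 17272/26 ≈ 664.3 → 664

N ≈ 664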